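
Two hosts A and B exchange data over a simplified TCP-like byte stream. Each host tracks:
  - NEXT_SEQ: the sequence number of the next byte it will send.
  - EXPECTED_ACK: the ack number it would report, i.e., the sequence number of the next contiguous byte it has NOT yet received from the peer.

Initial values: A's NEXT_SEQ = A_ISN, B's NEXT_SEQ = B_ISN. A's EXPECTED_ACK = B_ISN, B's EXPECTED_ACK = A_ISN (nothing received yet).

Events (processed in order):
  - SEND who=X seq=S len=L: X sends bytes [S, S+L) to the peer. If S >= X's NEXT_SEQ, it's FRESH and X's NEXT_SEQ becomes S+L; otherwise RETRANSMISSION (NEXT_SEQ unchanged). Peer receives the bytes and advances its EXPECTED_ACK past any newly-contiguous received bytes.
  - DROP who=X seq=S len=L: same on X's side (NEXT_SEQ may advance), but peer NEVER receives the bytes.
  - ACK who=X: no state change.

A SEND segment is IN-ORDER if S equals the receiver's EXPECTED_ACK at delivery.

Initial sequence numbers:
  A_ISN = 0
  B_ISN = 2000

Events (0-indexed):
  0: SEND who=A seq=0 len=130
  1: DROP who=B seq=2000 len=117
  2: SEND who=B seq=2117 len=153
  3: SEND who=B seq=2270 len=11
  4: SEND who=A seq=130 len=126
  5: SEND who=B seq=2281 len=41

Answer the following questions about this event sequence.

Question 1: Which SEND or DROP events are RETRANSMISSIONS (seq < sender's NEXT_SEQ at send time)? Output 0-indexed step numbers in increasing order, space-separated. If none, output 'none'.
Answer: none

Derivation:
Step 0: SEND seq=0 -> fresh
Step 1: DROP seq=2000 -> fresh
Step 2: SEND seq=2117 -> fresh
Step 3: SEND seq=2270 -> fresh
Step 4: SEND seq=130 -> fresh
Step 5: SEND seq=2281 -> fresh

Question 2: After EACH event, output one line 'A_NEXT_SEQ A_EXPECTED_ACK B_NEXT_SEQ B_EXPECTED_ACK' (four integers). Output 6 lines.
130 2000 2000 130
130 2000 2117 130
130 2000 2270 130
130 2000 2281 130
256 2000 2281 256
256 2000 2322 256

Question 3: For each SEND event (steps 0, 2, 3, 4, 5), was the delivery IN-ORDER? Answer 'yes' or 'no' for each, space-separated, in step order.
Answer: yes no no yes no

Derivation:
Step 0: SEND seq=0 -> in-order
Step 2: SEND seq=2117 -> out-of-order
Step 3: SEND seq=2270 -> out-of-order
Step 4: SEND seq=130 -> in-order
Step 5: SEND seq=2281 -> out-of-order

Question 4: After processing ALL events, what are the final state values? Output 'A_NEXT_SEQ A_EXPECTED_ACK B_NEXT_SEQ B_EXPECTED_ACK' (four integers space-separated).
Answer: 256 2000 2322 256

Derivation:
After event 0: A_seq=130 A_ack=2000 B_seq=2000 B_ack=130
After event 1: A_seq=130 A_ack=2000 B_seq=2117 B_ack=130
After event 2: A_seq=130 A_ack=2000 B_seq=2270 B_ack=130
After event 3: A_seq=130 A_ack=2000 B_seq=2281 B_ack=130
After event 4: A_seq=256 A_ack=2000 B_seq=2281 B_ack=256
After event 5: A_seq=256 A_ack=2000 B_seq=2322 B_ack=256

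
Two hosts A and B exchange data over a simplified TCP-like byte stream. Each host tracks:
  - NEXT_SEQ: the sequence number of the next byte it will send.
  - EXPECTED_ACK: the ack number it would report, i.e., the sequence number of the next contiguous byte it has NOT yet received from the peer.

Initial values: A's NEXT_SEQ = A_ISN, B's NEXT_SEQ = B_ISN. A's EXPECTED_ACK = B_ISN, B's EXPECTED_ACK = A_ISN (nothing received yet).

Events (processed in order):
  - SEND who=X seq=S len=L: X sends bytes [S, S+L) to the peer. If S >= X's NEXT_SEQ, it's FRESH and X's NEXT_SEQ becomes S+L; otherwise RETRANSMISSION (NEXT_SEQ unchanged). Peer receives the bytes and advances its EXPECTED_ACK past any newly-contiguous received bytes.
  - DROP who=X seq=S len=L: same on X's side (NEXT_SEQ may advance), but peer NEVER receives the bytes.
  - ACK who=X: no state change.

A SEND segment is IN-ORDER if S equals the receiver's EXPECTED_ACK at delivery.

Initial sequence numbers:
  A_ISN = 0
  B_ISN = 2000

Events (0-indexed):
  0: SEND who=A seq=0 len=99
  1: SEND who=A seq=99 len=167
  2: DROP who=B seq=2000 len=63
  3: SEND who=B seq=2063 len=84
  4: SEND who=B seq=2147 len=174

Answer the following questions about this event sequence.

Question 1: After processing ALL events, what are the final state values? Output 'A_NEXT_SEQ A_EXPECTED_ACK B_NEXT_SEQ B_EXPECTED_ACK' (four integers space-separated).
Answer: 266 2000 2321 266

Derivation:
After event 0: A_seq=99 A_ack=2000 B_seq=2000 B_ack=99
After event 1: A_seq=266 A_ack=2000 B_seq=2000 B_ack=266
After event 2: A_seq=266 A_ack=2000 B_seq=2063 B_ack=266
After event 3: A_seq=266 A_ack=2000 B_seq=2147 B_ack=266
After event 4: A_seq=266 A_ack=2000 B_seq=2321 B_ack=266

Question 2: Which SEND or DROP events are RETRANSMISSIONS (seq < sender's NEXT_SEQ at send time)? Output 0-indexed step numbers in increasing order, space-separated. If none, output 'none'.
Step 0: SEND seq=0 -> fresh
Step 1: SEND seq=99 -> fresh
Step 2: DROP seq=2000 -> fresh
Step 3: SEND seq=2063 -> fresh
Step 4: SEND seq=2147 -> fresh

Answer: none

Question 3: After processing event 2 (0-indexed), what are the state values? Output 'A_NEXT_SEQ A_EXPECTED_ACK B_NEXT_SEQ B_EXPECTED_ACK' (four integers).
After event 0: A_seq=99 A_ack=2000 B_seq=2000 B_ack=99
After event 1: A_seq=266 A_ack=2000 B_seq=2000 B_ack=266
After event 2: A_seq=266 A_ack=2000 B_seq=2063 B_ack=266

266 2000 2063 266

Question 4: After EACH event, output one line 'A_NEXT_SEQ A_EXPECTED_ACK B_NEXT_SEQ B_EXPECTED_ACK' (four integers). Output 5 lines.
99 2000 2000 99
266 2000 2000 266
266 2000 2063 266
266 2000 2147 266
266 2000 2321 266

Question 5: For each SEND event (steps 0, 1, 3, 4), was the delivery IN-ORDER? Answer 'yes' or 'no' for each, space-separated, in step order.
Step 0: SEND seq=0 -> in-order
Step 1: SEND seq=99 -> in-order
Step 3: SEND seq=2063 -> out-of-order
Step 4: SEND seq=2147 -> out-of-order

Answer: yes yes no no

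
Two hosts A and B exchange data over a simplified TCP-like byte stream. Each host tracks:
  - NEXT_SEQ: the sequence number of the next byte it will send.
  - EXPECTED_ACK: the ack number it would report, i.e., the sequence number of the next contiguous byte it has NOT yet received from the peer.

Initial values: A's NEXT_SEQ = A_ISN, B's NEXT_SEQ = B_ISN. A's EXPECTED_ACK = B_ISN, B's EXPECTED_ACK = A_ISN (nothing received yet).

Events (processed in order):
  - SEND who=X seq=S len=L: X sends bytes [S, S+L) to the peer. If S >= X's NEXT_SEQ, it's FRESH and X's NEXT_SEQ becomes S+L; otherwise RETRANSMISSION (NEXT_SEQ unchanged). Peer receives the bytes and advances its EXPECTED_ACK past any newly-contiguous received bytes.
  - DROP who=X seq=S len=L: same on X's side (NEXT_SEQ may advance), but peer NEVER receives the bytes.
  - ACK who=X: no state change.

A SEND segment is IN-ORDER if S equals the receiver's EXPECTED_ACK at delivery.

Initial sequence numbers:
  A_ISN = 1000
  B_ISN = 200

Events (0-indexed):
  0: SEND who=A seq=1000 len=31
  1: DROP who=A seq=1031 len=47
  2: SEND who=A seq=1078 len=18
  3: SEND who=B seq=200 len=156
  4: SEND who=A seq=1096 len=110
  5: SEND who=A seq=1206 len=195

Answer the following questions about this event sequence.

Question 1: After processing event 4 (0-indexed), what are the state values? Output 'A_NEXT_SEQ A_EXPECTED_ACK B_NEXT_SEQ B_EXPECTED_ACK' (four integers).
After event 0: A_seq=1031 A_ack=200 B_seq=200 B_ack=1031
After event 1: A_seq=1078 A_ack=200 B_seq=200 B_ack=1031
After event 2: A_seq=1096 A_ack=200 B_seq=200 B_ack=1031
After event 3: A_seq=1096 A_ack=356 B_seq=356 B_ack=1031
After event 4: A_seq=1206 A_ack=356 B_seq=356 B_ack=1031

1206 356 356 1031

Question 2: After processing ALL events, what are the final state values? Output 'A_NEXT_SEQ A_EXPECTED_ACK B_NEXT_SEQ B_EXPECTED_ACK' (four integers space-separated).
Answer: 1401 356 356 1031

Derivation:
After event 0: A_seq=1031 A_ack=200 B_seq=200 B_ack=1031
After event 1: A_seq=1078 A_ack=200 B_seq=200 B_ack=1031
After event 2: A_seq=1096 A_ack=200 B_seq=200 B_ack=1031
After event 3: A_seq=1096 A_ack=356 B_seq=356 B_ack=1031
After event 4: A_seq=1206 A_ack=356 B_seq=356 B_ack=1031
After event 5: A_seq=1401 A_ack=356 B_seq=356 B_ack=1031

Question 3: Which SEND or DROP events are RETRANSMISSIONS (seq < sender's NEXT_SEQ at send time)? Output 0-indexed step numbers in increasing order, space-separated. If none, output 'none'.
Answer: none

Derivation:
Step 0: SEND seq=1000 -> fresh
Step 1: DROP seq=1031 -> fresh
Step 2: SEND seq=1078 -> fresh
Step 3: SEND seq=200 -> fresh
Step 4: SEND seq=1096 -> fresh
Step 5: SEND seq=1206 -> fresh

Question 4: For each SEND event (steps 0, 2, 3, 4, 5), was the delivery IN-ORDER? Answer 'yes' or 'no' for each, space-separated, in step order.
Step 0: SEND seq=1000 -> in-order
Step 2: SEND seq=1078 -> out-of-order
Step 3: SEND seq=200 -> in-order
Step 4: SEND seq=1096 -> out-of-order
Step 5: SEND seq=1206 -> out-of-order

Answer: yes no yes no no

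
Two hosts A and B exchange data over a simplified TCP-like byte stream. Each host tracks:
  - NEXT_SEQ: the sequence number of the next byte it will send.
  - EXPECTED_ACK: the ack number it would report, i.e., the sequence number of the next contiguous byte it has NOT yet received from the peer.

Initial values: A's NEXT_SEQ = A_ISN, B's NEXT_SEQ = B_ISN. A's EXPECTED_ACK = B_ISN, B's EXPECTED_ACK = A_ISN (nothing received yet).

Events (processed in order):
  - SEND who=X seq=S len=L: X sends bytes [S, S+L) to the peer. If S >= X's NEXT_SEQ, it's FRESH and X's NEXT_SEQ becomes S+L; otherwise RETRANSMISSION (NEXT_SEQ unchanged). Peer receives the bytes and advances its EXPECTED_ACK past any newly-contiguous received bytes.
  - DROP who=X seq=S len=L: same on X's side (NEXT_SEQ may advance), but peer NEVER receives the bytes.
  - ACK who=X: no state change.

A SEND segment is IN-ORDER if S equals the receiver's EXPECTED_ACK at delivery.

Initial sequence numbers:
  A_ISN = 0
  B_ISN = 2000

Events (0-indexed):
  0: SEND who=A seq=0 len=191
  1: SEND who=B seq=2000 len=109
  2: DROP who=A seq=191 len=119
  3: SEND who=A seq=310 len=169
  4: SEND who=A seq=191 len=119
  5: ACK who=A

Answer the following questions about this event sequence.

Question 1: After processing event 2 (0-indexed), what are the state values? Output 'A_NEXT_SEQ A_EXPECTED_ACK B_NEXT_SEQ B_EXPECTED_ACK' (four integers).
After event 0: A_seq=191 A_ack=2000 B_seq=2000 B_ack=191
After event 1: A_seq=191 A_ack=2109 B_seq=2109 B_ack=191
After event 2: A_seq=310 A_ack=2109 B_seq=2109 B_ack=191

310 2109 2109 191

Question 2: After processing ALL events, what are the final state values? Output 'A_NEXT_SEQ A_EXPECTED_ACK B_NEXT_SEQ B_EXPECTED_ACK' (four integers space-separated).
After event 0: A_seq=191 A_ack=2000 B_seq=2000 B_ack=191
After event 1: A_seq=191 A_ack=2109 B_seq=2109 B_ack=191
After event 2: A_seq=310 A_ack=2109 B_seq=2109 B_ack=191
After event 3: A_seq=479 A_ack=2109 B_seq=2109 B_ack=191
After event 4: A_seq=479 A_ack=2109 B_seq=2109 B_ack=479
After event 5: A_seq=479 A_ack=2109 B_seq=2109 B_ack=479

Answer: 479 2109 2109 479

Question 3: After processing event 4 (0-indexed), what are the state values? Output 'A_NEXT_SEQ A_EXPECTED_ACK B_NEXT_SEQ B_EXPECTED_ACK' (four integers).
After event 0: A_seq=191 A_ack=2000 B_seq=2000 B_ack=191
After event 1: A_seq=191 A_ack=2109 B_seq=2109 B_ack=191
After event 2: A_seq=310 A_ack=2109 B_seq=2109 B_ack=191
After event 3: A_seq=479 A_ack=2109 B_seq=2109 B_ack=191
After event 4: A_seq=479 A_ack=2109 B_seq=2109 B_ack=479

479 2109 2109 479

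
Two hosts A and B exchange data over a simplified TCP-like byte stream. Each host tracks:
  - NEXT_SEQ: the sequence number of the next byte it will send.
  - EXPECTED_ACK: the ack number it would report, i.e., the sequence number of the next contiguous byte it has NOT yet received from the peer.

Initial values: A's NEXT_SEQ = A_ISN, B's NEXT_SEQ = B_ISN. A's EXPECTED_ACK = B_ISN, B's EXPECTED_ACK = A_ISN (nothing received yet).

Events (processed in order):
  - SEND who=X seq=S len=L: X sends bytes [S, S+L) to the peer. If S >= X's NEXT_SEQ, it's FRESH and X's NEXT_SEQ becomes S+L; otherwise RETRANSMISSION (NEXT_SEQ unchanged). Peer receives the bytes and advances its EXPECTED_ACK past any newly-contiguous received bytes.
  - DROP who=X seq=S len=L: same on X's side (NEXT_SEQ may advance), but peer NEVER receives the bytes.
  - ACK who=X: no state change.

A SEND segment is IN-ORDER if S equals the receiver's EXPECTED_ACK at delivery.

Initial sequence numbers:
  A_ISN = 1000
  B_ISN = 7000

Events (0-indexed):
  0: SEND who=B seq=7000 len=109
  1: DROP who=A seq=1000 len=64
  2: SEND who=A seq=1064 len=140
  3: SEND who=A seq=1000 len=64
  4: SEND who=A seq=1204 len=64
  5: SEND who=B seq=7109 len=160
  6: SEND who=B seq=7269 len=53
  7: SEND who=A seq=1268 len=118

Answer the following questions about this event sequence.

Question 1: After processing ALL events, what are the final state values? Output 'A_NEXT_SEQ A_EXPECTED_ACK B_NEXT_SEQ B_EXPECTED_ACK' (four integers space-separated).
After event 0: A_seq=1000 A_ack=7109 B_seq=7109 B_ack=1000
After event 1: A_seq=1064 A_ack=7109 B_seq=7109 B_ack=1000
After event 2: A_seq=1204 A_ack=7109 B_seq=7109 B_ack=1000
After event 3: A_seq=1204 A_ack=7109 B_seq=7109 B_ack=1204
After event 4: A_seq=1268 A_ack=7109 B_seq=7109 B_ack=1268
After event 5: A_seq=1268 A_ack=7269 B_seq=7269 B_ack=1268
After event 6: A_seq=1268 A_ack=7322 B_seq=7322 B_ack=1268
After event 7: A_seq=1386 A_ack=7322 B_seq=7322 B_ack=1386

Answer: 1386 7322 7322 1386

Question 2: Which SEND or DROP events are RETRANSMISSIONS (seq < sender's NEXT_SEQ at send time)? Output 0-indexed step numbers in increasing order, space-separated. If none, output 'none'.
Step 0: SEND seq=7000 -> fresh
Step 1: DROP seq=1000 -> fresh
Step 2: SEND seq=1064 -> fresh
Step 3: SEND seq=1000 -> retransmit
Step 4: SEND seq=1204 -> fresh
Step 5: SEND seq=7109 -> fresh
Step 6: SEND seq=7269 -> fresh
Step 7: SEND seq=1268 -> fresh

Answer: 3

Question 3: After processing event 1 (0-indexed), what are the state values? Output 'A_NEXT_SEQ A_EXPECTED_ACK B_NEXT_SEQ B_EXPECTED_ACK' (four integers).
After event 0: A_seq=1000 A_ack=7109 B_seq=7109 B_ack=1000
After event 1: A_seq=1064 A_ack=7109 B_seq=7109 B_ack=1000

1064 7109 7109 1000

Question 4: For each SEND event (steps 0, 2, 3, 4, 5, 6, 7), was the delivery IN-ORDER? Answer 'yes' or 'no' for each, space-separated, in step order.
Answer: yes no yes yes yes yes yes

Derivation:
Step 0: SEND seq=7000 -> in-order
Step 2: SEND seq=1064 -> out-of-order
Step 3: SEND seq=1000 -> in-order
Step 4: SEND seq=1204 -> in-order
Step 5: SEND seq=7109 -> in-order
Step 6: SEND seq=7269 -> in-order
Step 7: SEND seq=1268 -> in-order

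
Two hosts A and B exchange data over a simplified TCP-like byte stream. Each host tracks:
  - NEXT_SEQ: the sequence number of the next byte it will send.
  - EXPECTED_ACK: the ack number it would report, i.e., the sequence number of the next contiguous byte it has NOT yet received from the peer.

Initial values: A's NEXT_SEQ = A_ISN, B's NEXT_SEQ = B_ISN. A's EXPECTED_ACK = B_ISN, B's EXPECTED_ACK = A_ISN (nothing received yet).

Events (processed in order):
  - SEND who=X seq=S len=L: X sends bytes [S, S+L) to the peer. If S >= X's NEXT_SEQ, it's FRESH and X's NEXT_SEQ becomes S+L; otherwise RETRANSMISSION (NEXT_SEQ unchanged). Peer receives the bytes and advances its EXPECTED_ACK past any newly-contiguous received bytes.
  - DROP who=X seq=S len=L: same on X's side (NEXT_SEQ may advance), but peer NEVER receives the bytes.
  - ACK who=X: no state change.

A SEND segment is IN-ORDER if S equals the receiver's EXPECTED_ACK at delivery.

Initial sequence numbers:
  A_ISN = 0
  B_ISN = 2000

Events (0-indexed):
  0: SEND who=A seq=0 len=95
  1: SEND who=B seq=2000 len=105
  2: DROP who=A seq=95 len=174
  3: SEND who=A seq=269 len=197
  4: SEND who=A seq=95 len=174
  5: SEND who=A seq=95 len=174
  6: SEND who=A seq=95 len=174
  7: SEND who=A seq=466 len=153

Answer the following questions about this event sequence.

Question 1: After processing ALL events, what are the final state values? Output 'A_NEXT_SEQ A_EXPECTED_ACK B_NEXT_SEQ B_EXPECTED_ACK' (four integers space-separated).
Answer: 619 2105 2105 619

Derivation:
After event 0: A_seq=95 A_ack=2000 B_seq=2000 B_ack=95
After event 1: A_seq=95 A_ack=2105 B_seq=2105 B_ack=95
After event 2: A_seq=269 A_ack=2105 B_seq=2105 B_ack=95
After event 3: A_seq=466 A_ack=2105 B_seq=2105 B_ack=95
After event 4: A_seq=466 A_ack=2105 B_seq=2105 B_ack=466
After event 5: A_seq=466 A_ack=2105 B_seq=2105 B_ack=466
After event 6: A_seq=466 A_ack=2105 B_seq=2105 B_ack=466
After event 7: A_seq=619 A_ack=2105 B_seq=2105 B_ack=619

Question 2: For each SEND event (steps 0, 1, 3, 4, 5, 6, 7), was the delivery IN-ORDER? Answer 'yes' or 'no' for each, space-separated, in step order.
Answer: yes yes no yes no no yes

Derivation:
Step 0: SEND seq=0 -> in-order
Step 1: SEND seq=2000 -> in-order
Step 3: SEND seq=269 -> out-of-order
Step 4: SEND seq=95 -> in-order
Step 5: SEND seq=95 -> out-of-order
Step 6: SEND seq=95 -> out-of-order
Step 7: SEND seq=466 -> in-order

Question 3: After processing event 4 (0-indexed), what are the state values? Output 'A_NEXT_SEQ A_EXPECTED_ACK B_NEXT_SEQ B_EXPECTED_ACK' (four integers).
After event 0: A_seq=95 A_ack=2000 B_seq=2000 B_ack=95
After event 1: A_seq=95 A_ack=2105 B_seq=2105 B_ack=95
After event 2: A_seq=269 A_ack=2105 B_seq=2105 B_ack=95
After event 3: A_seq=466 A_ack=2105 B_seq=2105 B_ack=95
After event 4: A_seq=466 A_ack=2105 B_seq=2105 B_ack=466

466 2105 2105 466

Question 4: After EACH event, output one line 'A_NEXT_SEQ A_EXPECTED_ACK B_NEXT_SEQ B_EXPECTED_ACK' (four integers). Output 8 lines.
95 2000 2000 95
95 2105 2105 95
269 2105 2105 95
466 2105 2105 95
466 2105 2105 466
466 2105 2105 466
466 2105 2105 466
619 2105 2105 619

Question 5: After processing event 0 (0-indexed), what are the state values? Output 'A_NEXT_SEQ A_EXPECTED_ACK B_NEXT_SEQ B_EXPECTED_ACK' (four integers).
After event 0: A_seq=95 A_ack=2000 B_seq=2000 B_ack=95

95 2000 2000 95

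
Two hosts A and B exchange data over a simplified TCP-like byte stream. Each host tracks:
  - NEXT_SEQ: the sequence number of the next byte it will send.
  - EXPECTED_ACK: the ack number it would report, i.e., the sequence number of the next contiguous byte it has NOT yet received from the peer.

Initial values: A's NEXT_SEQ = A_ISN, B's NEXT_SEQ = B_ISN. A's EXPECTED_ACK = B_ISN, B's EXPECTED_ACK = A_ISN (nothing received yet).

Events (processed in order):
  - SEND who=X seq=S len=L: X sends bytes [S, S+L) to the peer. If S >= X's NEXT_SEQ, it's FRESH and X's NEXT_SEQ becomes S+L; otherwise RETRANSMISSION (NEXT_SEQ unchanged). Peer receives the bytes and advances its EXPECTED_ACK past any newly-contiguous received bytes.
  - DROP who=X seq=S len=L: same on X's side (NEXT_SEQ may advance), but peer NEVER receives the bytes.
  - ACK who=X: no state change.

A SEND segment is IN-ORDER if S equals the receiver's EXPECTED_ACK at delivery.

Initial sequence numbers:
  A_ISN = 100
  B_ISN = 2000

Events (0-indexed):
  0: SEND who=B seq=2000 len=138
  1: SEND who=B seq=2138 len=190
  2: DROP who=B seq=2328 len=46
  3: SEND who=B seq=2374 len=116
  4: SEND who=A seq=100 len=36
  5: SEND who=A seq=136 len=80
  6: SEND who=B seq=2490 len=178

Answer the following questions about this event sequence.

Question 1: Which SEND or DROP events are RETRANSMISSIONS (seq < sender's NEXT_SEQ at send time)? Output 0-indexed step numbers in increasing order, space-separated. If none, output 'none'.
Step 0: SEND seq=2000 -> fresh
Step 1: SEND seq=2138 -> fresh
Step 2: DROP seq=2328 -> fresh
Step 3: SEND seq=2374 -> fresh
Step 4: SEND seq=100 -> fresh
Step 5: SEND seq=136 -> fresh
Step 6: SEND seq=2490 -> fresh

Answer: none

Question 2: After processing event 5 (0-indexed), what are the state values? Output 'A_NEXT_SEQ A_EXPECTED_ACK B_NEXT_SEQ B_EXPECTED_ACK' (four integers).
After event 0: A_seq=100 A_ack=2138 B_seq=2138 B_ack=100
After event 1: A_seq=100 A_ack=2328 B_seq=2328 B_ack=100
After event 2: A_seq=100 A_ack=2328 B_seq=2374 B_ack=100
After event 3: A_seq=100 A_ack=2328 B_seq=2490 B_ack=100
After event 4: A_seq=136 A_ack=2328 B_seq=2490 B_ack=136
After event 5: A_seq=216 A_ack=2328 B_seq=2490 B_ack=216

216 2328 2490 216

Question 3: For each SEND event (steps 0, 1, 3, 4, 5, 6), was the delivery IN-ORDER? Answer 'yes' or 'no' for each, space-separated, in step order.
Step 0: SEND seq=2000 -> in-order
Step 1: SEND seq=2138 -> in-order
Step 3: SEND seq=2374 -> out-of-order
Step 4: SEND seq=100 -> in-order
Step 5: SEND seq=136 -> in-order
Step 6: SEND seq=2490 -> out-of-order

Answer: yes yes no yes yes no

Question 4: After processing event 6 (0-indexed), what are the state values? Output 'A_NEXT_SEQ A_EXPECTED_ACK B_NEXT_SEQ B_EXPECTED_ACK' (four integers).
After event 0: A_seq=100 A_ack=2138 B_seq=2138 B_ack=100
After event 1: A_seq=100 A_ack=2328 B_seq=2328 B_ack=100
After event 2: A_seq=100 A_ack=2328 B_seq=2374 B_ack=100
After event 3: A_seq=100 A_ack=2328 B_seq=2490 B_ack=100
After event 4: A_seq=136 A_ack=2328 B_seq=2490 B_ack=136
After event 5: A_seq=216 A_ack=2328 B_seq=2490 B_ack=216
After event 6: A_seq=216 A_ack=2328 B_seq=2668 B_ack=216

216 2328 2668 216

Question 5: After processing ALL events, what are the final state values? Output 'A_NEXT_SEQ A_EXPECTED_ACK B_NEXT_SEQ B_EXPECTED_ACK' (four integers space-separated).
Answer: 216 2328 2668 216

Derivation:
After event 0: A_seq=100 A_ack=2138 B_seq=2138 B_ack=100
After event 1: A_seq=100 A_ack=2328 B_seq=2328 B_ack=100
After event 2: A_seq=100 A_ack=2328 B_seq=2374 B_ack=100
After event 3: A_seq=100 A_ack=2328 B_seq=2490 B_ack=100
After event 4: A_seq=136 A_ack=2328 B_seq=2490 B_ack=136
After event 5: A_seq=216 A_ack=2328 B_seq=2490 B_ack=216
After event 6: A_seq=216 A_ack=2328 B_seq=2668 B_ack=216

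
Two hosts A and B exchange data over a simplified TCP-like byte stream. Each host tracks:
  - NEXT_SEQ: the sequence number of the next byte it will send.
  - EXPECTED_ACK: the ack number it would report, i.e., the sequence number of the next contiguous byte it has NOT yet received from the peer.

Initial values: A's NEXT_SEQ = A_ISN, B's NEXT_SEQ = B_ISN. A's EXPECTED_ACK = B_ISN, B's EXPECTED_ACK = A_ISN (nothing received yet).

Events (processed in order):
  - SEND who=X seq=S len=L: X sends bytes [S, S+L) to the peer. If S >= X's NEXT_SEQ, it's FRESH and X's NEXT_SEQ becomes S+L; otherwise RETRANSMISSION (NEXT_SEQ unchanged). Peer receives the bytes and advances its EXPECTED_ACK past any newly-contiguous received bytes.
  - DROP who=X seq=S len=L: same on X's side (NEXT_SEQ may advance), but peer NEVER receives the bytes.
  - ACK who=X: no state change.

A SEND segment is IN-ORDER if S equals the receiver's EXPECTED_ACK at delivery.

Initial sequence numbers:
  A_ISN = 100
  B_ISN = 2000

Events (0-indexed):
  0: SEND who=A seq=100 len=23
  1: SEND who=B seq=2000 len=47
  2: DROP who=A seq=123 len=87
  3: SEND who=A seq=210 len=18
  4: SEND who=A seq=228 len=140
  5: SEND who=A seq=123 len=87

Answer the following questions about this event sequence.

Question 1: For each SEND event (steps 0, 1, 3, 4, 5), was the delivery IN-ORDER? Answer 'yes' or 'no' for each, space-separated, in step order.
Step 0: SEND seq=100 -> in-order
Step 1: SEND seq=2000 -> in-order
Step 3: SEND seq=210 -> out-of-order
Step 4: SEND seq=228 -> out-of-order
Step 5: SEND seq=123 -> in-order

Answer: yes yes no no yes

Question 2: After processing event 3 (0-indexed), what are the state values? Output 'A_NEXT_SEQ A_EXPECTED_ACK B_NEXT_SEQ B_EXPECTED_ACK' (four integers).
After event 0: A_seq=123 A_ack=2000 B_seq=2000 B_ack=123
After event 1: A_seq=123 A_ack=2047 B_seq=2047 B_ack=123
After event 2: A_seq=210 A_ack=2047 B_seq=2047 B_ack=123
After event 3: A_seq=228 A_ack=2047 B_seq=2047 B_ack=123

228 2047 2047 123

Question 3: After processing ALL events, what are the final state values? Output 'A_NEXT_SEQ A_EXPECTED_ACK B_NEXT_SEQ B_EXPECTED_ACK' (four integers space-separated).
Answer: 368 2047 2047 368

Derivation:
After event 0: A_seq=123 A_ack=2000 B_seq=2000 B_ack=123
After event 1: A_seq=123 A_ack=2047 B_seq=2047 B_ack=123
After event 2: A_seq=210 A_ack=2047 B_seq=2047 B_ack=123
After event 3: A_seq=228 A_ack=2047 B_seq=2047 B_ack=123
After event 4: A_seq=368 A_ack=2047 B_seq=2047 B_ack=123
After event 5: A_seq=368 A_ack=2047 B_seq=2047 B_ack=368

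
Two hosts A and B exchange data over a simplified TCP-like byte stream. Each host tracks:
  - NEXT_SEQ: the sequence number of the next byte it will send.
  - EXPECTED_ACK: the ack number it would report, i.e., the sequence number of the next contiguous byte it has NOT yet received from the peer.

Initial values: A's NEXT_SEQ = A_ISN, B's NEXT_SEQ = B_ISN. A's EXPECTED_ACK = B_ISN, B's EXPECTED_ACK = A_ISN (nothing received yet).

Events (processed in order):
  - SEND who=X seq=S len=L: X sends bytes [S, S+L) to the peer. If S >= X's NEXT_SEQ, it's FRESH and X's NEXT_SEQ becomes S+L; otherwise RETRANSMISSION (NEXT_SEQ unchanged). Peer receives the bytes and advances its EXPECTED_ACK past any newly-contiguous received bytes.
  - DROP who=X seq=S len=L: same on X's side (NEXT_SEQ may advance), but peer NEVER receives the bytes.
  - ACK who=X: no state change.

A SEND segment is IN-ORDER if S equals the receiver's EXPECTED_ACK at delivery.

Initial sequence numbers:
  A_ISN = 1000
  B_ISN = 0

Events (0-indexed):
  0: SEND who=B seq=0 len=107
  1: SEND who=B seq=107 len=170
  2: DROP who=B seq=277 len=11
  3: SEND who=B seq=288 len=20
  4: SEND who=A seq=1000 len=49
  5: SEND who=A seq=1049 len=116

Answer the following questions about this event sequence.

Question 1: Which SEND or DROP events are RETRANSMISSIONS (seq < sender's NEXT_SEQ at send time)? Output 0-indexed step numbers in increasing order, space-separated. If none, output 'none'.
Answer: none

Derivation:
Step 0: SEND seq=0 -> fresh
Step 1: SEND seq=107 -> fresh
Step 2: DROP seq=277 -> fresh
Step 3: SEND seq=288 -> fresh
Step 4: SEND seq=1000 -> fresh
Step 5: SEND seq=1049 -> fresh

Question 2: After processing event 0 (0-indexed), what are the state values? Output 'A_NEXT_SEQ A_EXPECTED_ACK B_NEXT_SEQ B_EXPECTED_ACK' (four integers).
After event 0: A_seq=1000 A_ack=107 B_seq=107 B_ack=1000

1000 107 107 1000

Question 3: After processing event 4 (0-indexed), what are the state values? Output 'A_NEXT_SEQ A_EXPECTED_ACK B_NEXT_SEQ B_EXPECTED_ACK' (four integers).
After event 0: A_seq=1000 A_ack=107 B_seq=107 B_ack=1000
After event 1: A_seq=1000 A_ack=277 B_seq=277 B_ack=1000
After event 2: A_seq=1000 A_ack=277 B_seq=288 B_ack=1000
After event 3: A_seq=1000 A_ack=277 B_seq=308 B_ack=1000
After event 4: A_seq=1049 A_ack=277 B_seq=308 B_ack=1049

1049 277 308 1049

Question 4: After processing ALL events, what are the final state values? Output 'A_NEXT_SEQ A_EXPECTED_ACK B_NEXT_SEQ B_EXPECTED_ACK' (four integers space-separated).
Answer: 1165 277 308 1165

Derivation:
After event 0: A_seq=1000 A_ack=107 B_seq=107 B_ack=1000
After event 1: A_seq=1000 A_ack=277 B_seq=277 B_ack=1000
After event 2: A_seq=1000 A_ack=277 B_seq=288 B_ack=1000
After event 3: A_seq=1000 A_ack=277 B_seq=308 B_ack=1000
After event 4: A_seq=1049 A_ack=277 B_seq=308 B_ack=1049
After event 5: A_seq=1165 A_ack=277 B_seq=308 B_ack=1165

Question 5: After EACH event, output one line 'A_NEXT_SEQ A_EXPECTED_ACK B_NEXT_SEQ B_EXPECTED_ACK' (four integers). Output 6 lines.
1000 107 107 1000
1000 277 277 1000
1000 277 288 1000
1000 277 308 1000
1049 277 308 1049
1165 277 308 1165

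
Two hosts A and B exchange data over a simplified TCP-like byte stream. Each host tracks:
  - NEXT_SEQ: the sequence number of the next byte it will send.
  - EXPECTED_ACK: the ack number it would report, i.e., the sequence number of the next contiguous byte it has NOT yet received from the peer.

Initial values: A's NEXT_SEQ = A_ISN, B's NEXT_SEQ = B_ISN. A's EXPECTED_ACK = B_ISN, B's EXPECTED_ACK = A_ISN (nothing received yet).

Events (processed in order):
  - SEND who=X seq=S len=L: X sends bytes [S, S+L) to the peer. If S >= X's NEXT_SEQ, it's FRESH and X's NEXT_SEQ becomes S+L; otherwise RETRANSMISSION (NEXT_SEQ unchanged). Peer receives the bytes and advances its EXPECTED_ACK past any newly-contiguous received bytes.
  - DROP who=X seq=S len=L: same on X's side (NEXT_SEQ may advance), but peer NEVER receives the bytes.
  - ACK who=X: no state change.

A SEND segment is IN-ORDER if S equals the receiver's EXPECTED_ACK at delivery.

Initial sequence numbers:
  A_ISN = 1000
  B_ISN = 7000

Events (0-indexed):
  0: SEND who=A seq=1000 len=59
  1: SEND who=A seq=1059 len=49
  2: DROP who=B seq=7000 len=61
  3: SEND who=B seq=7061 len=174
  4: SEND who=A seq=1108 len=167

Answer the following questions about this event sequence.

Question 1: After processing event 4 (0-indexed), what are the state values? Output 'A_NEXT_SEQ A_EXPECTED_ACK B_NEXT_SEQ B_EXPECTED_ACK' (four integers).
After event 0: A_seq=1059 A_ack=7000 B_seq=7000 B_ack=1059
After event 1: A_seq=1108 A_ack=7000 B_seq=7000 B_ack=1108
After event 2: A_seq=1108 A_ack=7000 B_seq=7061 B_ack=1108
After event 3: A_seq=1108 A_ack=7000 B_seq=7235 B_ack=1108
After event 4: A_seq=1275 A_ack=7000 B_seq=7235 B_ack=1275

1275 7000 7235 1275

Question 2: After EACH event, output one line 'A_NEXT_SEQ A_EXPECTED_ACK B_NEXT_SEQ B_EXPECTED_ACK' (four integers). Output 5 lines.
1059 7000 7000 1059
1108 7000 7000 1108
1108 7000 7061 1108
1108 7000 7235 1108
1275 7000 7235 1275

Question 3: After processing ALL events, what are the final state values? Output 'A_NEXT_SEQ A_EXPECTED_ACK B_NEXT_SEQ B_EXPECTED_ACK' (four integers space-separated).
After event 0: A_seq=1059 A_ack=7000 B_seq=7000 B_ack=1059
After event 1: A_seq=1108 A_ack=7000 B_seq=7000 B_ack=1108
After event 2: A_seq=1108 A_ack=7000 B_seq=7061 B_ack=1108
After event 3: A_seq=1108 A_ack=7000 B_seq=7235 B_ack=1108
After event 4: A_seq=1275 A_ack=7000 B_seq=7235 B_ack=1275

Answer: 1275 7000 7235 1275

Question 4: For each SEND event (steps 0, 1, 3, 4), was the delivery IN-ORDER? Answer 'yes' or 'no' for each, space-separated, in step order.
Answer: yes yes no yes

Derivation:
Step 0: SEND seq=1000 -> in-order
Step 1: SEND seq=1059 -> in-order
Step 3: SEND seq=7061 -> out-of-order
Step 4: SEND seq=1108 -> in-order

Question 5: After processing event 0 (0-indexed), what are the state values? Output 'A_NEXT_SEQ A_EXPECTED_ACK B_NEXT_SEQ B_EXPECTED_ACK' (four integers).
After event 0: A_seq=1059 A_ack=7000 B_seq=7000 B_ack=1059

1059 7000 7000 1059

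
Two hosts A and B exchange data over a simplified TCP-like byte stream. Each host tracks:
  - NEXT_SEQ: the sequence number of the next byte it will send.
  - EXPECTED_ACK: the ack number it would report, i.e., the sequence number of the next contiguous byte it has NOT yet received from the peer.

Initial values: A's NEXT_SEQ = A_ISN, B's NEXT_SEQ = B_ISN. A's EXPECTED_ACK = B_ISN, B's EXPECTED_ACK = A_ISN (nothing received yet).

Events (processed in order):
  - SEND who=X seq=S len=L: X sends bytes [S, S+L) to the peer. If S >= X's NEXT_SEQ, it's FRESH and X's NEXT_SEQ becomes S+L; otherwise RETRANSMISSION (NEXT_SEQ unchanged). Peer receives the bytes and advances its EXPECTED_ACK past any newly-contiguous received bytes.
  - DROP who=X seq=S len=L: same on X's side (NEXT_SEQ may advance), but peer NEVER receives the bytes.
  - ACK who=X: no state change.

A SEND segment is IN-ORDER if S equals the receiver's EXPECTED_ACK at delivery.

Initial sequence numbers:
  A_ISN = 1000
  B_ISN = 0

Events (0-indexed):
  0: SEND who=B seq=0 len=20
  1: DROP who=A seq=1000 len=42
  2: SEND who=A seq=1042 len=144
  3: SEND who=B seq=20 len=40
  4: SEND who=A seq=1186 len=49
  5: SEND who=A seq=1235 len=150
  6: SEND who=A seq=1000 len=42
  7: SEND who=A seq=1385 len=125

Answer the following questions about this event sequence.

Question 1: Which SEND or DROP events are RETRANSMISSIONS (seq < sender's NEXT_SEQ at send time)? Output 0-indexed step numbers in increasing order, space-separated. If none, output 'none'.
Step 0: SEND seq=0 -> fresh
Step 1: DROP seq=1000 -> fresh
Step 2: SEND seq=1042 -> fresh
Step 3: SEND seq=20 -> fresh
Step 4: SEND seq=1186 -> fresh
Step 5: SEND seq=1235 -> fresh
Step 6: SEND seq=1000 -> retransmit
Step 7: SEND seq=1385 -> fresh

Answer: 6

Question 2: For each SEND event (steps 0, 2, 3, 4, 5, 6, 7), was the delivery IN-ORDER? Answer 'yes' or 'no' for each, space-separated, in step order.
Step 0: SEND seq=0 -> in-order
Step 2: SEND seq=1042 -> out-of-order
Step 3: SEND seq=20 -> in-order
Step 4: SEND seq=1186 -> out-of-order
Step 5: SEND seq=1235 -> out-of-order
Step 6: SEND seq=1000 -> in-order
Step 7: SEND seq=1385 -> in-order

Answer: yes no yes no no yes yes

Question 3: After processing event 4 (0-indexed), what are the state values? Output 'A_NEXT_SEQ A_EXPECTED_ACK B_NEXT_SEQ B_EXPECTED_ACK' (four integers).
After event 0: A_seq=1000 A_ack=20 B_seq=20 B_ack=1000
After event 1: A_seq=1042 A_ack=20 B_seq=20 B_ack=1000
After event 2: A_seq=1186 A_ack=20 B_seq=20 B_ack=1000
After event 3: A_seq=1186 A_ack=60 B_seq=60 B_ack=1000
After event 4: A_seq=1235 A_ack=60 B_seq=60 B_ack=1000

1235 60 60 1000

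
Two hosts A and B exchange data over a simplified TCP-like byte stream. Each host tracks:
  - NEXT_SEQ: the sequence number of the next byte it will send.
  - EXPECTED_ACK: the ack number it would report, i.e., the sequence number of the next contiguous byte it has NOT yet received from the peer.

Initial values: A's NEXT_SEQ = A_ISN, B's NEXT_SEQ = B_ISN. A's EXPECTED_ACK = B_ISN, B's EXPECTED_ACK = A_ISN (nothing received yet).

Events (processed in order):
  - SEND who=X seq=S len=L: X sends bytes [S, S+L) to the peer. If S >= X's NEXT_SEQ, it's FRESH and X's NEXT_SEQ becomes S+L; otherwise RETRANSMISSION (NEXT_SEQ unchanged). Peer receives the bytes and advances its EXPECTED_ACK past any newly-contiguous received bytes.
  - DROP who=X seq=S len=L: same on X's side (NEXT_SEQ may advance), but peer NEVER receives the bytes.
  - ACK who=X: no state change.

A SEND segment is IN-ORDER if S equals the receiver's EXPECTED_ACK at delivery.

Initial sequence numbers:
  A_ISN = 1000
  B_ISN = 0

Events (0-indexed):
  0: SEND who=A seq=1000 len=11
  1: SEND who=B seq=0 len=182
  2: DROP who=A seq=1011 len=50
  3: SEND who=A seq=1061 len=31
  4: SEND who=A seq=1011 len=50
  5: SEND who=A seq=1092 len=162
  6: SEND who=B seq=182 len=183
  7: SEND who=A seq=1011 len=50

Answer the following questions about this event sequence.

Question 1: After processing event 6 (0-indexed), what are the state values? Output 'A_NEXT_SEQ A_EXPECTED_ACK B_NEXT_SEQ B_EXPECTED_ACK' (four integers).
After event 0: A_seq=1011 A_ack=0 B_seq=0 B_ack=1011
After event 1: A_seq=1011 A_ack=182 B_seq=182 B_ack=1011
After event 2: A_seq=1061 A_ack=182 B_seq=182 B_ack=1011
After event 3: A_seq=1092 A_ack=182 B_seq=182 B_ack=1011
After event 4: A_seq=1092 A_ack=182 B_seq=182 B_ack=1092
After event 5: A_seq=1254 A_ack=182 B_seq=182 B_ack=1254
After event 6: A_seq=1254 A_ack=365 B_seq=365 B_ack=1254

1254 365 365 1254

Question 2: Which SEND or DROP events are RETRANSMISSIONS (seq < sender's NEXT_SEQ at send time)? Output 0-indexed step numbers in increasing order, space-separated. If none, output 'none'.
Step 0: SEND seq=1000 -> fresh
Step 1: SEND seq=0 -> fresh
Step 2: DROP seq=1011 -> fresh
Step 3: SEND seq=1061 -> fresh
Step 4: SEND seq=1011 -> retransmit
Step 5: SEND seq=1092 -> fresh
Step 6: SEND seq=182 -> fresh
Step 7: SEND seq=1011 -> retransmit

Answer: 4 7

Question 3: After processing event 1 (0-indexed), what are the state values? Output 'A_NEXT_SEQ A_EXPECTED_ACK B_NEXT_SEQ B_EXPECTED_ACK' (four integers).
After event 0: A_seq=1011 A_ack=0 B_seq=0 B_ack=1011
After event 1: A_seq=1011 A_ack=182 B_seq=182 B_ack=1011

1011 182 182 1011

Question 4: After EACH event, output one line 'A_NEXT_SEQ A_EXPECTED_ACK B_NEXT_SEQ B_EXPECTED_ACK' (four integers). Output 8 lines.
1011 0 0 1011
1011 182 182 1011
1061 182 182 1011
1092 182 182 1011
1092 182 182 1092
1254 182 182 1254
1254 365 365 1254
1254 365 365 1254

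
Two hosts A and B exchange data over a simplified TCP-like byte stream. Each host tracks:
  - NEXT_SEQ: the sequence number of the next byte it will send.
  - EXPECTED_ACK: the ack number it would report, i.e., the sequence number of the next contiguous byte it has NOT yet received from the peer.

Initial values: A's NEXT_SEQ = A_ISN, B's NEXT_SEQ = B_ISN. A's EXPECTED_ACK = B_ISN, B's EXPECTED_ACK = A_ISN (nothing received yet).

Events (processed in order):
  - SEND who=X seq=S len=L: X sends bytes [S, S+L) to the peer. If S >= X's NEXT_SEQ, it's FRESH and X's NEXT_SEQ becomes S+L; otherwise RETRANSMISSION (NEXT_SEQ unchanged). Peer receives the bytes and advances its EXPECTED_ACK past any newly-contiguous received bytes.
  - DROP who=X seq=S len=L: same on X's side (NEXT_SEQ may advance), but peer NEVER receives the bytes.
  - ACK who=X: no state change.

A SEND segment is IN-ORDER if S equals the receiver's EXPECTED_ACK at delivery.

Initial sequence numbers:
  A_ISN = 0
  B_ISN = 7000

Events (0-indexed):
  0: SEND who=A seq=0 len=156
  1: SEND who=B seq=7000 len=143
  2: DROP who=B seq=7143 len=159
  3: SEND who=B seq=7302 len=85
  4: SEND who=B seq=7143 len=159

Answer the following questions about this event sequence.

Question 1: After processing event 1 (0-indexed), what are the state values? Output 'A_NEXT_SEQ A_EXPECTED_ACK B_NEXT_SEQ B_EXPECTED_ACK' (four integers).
After event 0: A_seq=156 A_ack=7000 B_seq=7000 B_ack=156
After event 1: A_seq=156 A_ack=7143 B_seq=7143 B_ack=156

156 7143 7143 156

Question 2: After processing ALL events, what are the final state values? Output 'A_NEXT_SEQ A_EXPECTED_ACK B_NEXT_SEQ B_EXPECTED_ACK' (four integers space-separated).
After event 0: A_seq=156 A_ack=7000 B_seq=7000 B_ack=156
After event 1: A_seq=156 A_ack=7143 B_seq=7143 B_ack=156
After event 2: A_seq=156 A_ack=7143 B_seq=7302 B_ack=156
After event 3: A_seq=156 A_ack=7143 B_seq=7387 B_ack=156
After event 4: A_seq=156 A_ack=7387 B_seq=7387 B_ack=156

Answer: 156 7387 7387 156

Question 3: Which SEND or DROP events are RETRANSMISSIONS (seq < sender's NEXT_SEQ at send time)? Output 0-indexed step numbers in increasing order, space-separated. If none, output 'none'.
Step 0: SEND seq=0 -> fresh
Step 1: SEND seq=7000 -> fresh
Step 2: DROP seq=7143 -> fresh
Step 3: SEND seq=7302 -> fresh
Step 4: SEND seq=7143 -> retransmit

Answer: 4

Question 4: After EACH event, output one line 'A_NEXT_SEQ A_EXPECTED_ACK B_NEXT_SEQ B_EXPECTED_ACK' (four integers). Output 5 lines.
156 7000 7000 156
156 7143 7143 156
156 7143 7302 156
156 7143 7387 156
156 7387 7387 156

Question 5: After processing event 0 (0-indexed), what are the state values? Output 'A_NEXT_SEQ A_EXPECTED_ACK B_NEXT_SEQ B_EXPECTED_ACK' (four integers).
After event 0: A_seq=156 A_ack=7000 B_seq=7000 B_ack=156

156 7000 7000 156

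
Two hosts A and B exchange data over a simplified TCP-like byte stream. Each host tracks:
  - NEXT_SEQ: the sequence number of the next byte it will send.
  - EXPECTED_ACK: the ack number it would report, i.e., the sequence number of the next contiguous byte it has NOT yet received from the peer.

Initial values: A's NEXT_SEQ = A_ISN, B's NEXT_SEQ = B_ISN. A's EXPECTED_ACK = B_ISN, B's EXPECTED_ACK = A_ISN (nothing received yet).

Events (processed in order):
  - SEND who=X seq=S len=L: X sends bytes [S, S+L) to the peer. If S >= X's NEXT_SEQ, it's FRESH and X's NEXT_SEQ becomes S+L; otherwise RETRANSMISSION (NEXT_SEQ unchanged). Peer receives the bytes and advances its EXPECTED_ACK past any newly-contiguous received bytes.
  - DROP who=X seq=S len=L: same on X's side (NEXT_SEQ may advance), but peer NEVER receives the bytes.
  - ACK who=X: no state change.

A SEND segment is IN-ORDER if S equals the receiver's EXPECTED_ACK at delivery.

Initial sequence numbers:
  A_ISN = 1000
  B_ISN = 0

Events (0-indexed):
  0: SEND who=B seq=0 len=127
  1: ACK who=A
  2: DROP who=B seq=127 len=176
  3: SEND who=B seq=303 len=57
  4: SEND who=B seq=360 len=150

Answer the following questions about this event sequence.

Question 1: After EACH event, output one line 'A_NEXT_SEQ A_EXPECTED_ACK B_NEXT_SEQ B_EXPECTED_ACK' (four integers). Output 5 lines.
1000 127 127 1000
1000 127 127 1000
1000 127 303 1000
1000 127 360 1000
1000 127 510 1000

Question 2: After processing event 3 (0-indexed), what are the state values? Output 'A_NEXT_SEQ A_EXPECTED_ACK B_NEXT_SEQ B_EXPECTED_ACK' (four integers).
After event 0: A_seq=1000 A_ack=127 B_seq=127 B_ack=1000
After event 1: A_seq=1000 A_ack=127 B_seq=127 B_ack=1000
After event 2: A_seq=1000 A_ack=127 B_seq=303 B_ack=1000
After event 3: A_seq=1000 A_ack=127 B_seq=360 B_ack=1000

1000 127 360 1000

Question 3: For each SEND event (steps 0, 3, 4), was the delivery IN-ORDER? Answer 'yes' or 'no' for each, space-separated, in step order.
Step 0: SEND seq=0 -> in-order
Step 3: SEND seq=303 -> out-of-order
Step 4: SEND seq=360 -> out-of-order

Answer: yes no no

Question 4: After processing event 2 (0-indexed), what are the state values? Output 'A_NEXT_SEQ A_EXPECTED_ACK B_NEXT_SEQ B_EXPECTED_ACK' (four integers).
After event 0: A_seq=1000 A_ack=127 B_seq=127 B_ack=1000
After event 1: A_seq=1000 A_ack=127 B_seq=127 B_ack=1000
After event 2: A_seq=1000 A_ack=127 B_seq=303 B_ack=1000

1000 127 303 1000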